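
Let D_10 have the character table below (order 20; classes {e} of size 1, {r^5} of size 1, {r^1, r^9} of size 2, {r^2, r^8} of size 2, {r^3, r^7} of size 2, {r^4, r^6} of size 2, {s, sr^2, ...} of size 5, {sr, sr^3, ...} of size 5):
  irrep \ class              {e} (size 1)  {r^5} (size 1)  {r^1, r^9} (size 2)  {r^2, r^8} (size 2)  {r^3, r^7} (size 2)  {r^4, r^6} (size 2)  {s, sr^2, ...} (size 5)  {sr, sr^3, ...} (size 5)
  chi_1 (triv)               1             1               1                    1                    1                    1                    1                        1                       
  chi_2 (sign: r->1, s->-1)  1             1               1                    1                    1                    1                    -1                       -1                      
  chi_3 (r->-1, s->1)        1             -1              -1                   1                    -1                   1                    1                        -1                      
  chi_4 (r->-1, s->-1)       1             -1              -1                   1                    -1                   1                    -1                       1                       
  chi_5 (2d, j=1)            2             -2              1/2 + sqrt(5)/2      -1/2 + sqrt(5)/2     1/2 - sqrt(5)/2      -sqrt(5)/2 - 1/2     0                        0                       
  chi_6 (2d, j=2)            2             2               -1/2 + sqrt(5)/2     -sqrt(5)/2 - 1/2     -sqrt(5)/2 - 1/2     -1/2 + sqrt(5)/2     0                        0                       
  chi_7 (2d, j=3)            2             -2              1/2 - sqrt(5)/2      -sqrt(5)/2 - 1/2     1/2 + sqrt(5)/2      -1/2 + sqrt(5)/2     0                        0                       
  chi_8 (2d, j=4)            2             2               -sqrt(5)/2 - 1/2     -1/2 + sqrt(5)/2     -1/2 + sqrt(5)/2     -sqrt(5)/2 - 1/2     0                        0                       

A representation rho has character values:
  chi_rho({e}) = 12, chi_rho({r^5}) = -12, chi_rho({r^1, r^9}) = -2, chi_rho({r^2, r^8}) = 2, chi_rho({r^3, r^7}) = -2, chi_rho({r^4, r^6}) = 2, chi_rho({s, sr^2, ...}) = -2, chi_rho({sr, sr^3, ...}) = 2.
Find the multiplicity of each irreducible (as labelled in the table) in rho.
Multiplicities: chi_1: 0, chi_2: 0, chi_3: 1, chi_4: 3, chi_5: 2, chi_6: 0, chi_7: 2, chi_8: 0.

Justification: Use <chi_rho, chi> = (1/|G|) sum_C |C| * chi_rho(C) * conj(chi(C)) with |G| = 20 for each irreducible chi in the table:
  <chi_rho, chi_1> = (1/20)[1*(12)*conj(1) + 1*(-12)*conj(1) + 2*(-2)*conj(1) + 2*(2)*conj(1) + 2*(-2)*conj(1) + 2*(2)*conj(1) + 5*(-2)*conj(1) + 5*(2)*conj(1)]
      = (1/20)[(12) + (-12) + (-4) + (4) + (-4) + (4) + (-10) + (10)] = 0/20 = 0
  <chi_rho, chi_2> = (1/20)[1*(12)*conj(1) + 1*(-12)*conj(1) + 2*(-2)*conj(1) + 2*(2)*conj(1) + 2*(-2)*conj(1) + 2*(2)*conj(1) + 5*(-2)*conj(-1) + 5*(2)*conj(-1)]
      = (1/20)[(12) + (-12) + (-4) + (4) + (-4) + (4) + (10) + (-10)] = 0/20 = 0
  <chi_rho, chi_3> = (1/20)[1*(12)*conj(1) + 1*(-12)*conj(-1) + 2*(-2)*conj(-1) + 2*(2)*conj(1) + 2*(-2)*conj(-1) + 2*(2)*conj(1) + 5*(-2)*conj(1) + 5*(2)*conj(-1)]
      = (1/20)[(12) + (12) + (4) + (4) + (4) + (4) + (-10) + (-10)] = 20/20 = 1
  <chi_rho, chi_4> = (1/20)[1*(12)*conj(1) + 1*(-12)*conj(-1) + 2*(-2)*conj(-1) + 2*(2)*conj(1) + 2*(-2)*conj(-1) + 2*(2)*conj(1) + 5*(-2)*conj(-1) + 5*(2)*conj(1)]
      = (1/20)[(12) + (12) + (4) + (4) + (4) + (4) + (10) + (10)] = 60/20 = 3
  <chi_rho, chi_5> = (1/20)[1*(12)*conj(2) + 1*(-12)*conj(-2) + 2*(-2)*conj(1/2 + sqrt(5)/2) + 2*(2)*conj(-1/2 + sqrt(5)/2) + 2*(-2)*conj(1/2 - sqrt(5)/2) + 2*(2)*conj(-sqrt(5)/2 - 1/2) + 5*(-2)*conj(0) + 5*(2)*conj(0)]
      = (1/20)[(24) + (24) + (-2*sqrt(5) - 2) + (-2 + 2*sqrt(5)) + (-2 + 2*sqrt(5)) + (-2*sqrt(5) - 2) + (0) + (0)] = 40/20 = 2
  <chi_rho, chi_6> = (1/20)[1*(12)*conj(2) + 1*(-12)*conj(2) + 2*(-2)*conj(-1/2 + sqrt(5)/2) + 2*(2)*conj(-sqrt(5)/2 - 1/2) + 2*(-2)*conj(-sqrt(5)/2 - 1/2) + 2*(2)*conj(-1/2 + sqrt(5)/2) + 5*(-2)*conj(0) + 5*(2)*conj(0)]
      = (1/20)[(24) + (-24) + (2 - 2*sqrt(5)) + (-2*sqrt(5) - 2) + (2 + 2*sqrt(5)) + (-2 + 2*sqrt(5)) + (0) + (0)] = 0/20 = 0
  <chi_rho, chi_7> = (1/20)[1*(12)*conj(2) + 1*(-12)*conj(-2) + 2*(-2)*conj(1/2 - sqrt(5)/2) + 2*(2)*conj(-sqrt(5)/2 - 1/2) + 2*(-2)*conj(1/2 + sqrt(5)/2) + 2*(2)*conj(-1/2 + sqrt(5)/2) + 5*(-2)*conj(0) + 5*(2)*conj(0)]
      = (1/20)[(24) + (24) + (-2 + 2*sqrt(5)) + (-2*sqrt(5) - 2) + (-2*sqrt(5) - 2) + (-2 + 2*sqrt(5)) + (0) + (0)] = 40/20 = 2
  <chi_rho, chi_8> = (1/20)[1*(12)*conj(2) + 1*(-12)*conj(2) + 2*(-2)*conj(-sqrt(5)/2 - 1/2) + 2*(2)*conj(-1/2 + sqrt(5)/2) + 2*(-2)*conj(-1/2 + sqrt(5)/2) + 2*(2)*conj(-sqrt(5)/2 - 1/2) + 5*(-2)*conj(0) + 5*(2)*conj(0)]
      = (1/20)[(24) + (-24) + (2 + 2*sqrt(5)) + (-2 + 2*sqrt(5)) + (2 - 2*sqrt(5)) + (-2*sqrt(5) - 2) + (0) + (0)] = 0/20 = 0
Dimension check: dim(rho) = sum (mult * dim) = 0*1 + 0*1 + 1*1 + 3*1 + 2*2 + 0*2 + 2*2 + 0*2 = 12 = chi_rho(e) = 12.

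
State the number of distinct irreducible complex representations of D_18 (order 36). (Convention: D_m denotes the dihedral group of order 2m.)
12

Why: The number of irreducible complex representations of a finite group equals its number of conjugacy classes. D_18 has 12 conjugacy classes (n/2 + 3 for n even), so D_18 (order 36) has exactly 12 irreducible complex representations.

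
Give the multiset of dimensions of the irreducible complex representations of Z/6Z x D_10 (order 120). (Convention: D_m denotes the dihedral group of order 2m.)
Dimensions: 1, 1, 1, 1, 1, 1, 1, 1, 1, 1, 1, 1, 1, 1, 1, 1, 1, 1, 1, 1, 1, 1, 1, 1, 2, 2, 2, 2, 2, 2, 2, 2, 2, 2, 2, 2, 2, 2, 2, 2, 2, 2, 2, 2, 2, 2, 2, 2

Solution. There are 48 irreducibles (= number of conjugacy classes). Their dimensions d_i satisfy sum d_i^2 = |G| = 120: 1 + 1 + 1 + 1 + 1 + 1 + 1 + 1 + 1 + 1 + 1 + 1 + 1 + 1 + 1 + 1 + 1 + 1 + 1 + 1 + 1 + 1 + 1 + 1 + 4 + 4 + 4 + 4 + 4 + 4 + 4 + 4 + 4 + 4 + 4 + 4 + 4 + 4 + 4 + 4 + 4 + 4 + 4 + 4 + 4 + 4 + 4 + 4 = 120. (For the product with Z/6Z: each of the 6 1-dim characters of Z/6Z tensors with each irrep of D_10, giving 6 copies of each D_10-dimension.)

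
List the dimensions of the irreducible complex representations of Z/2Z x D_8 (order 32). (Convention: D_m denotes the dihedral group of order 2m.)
Dimensions: 1, 1, 1, 1, 1, 1, 1, 1, 2, 2, 2, 2, 2, 2

Proof sketch: There are 14 irreducibles (= number of conjugacy classes). Their dimensions d_i satisfy sum d_i^2 = |G| = 32: 1 + 1 + 1 + 1 + 1 + 1 + 1 + 1 + 4 + 4 + 4 + 4 + 4 + 4 = 32. (For the product with Z/2Z: each of the 2 1-dim characters of Z/2Z tensors with each irrep of D_8, giving 2 copies of each D_8-dimension.)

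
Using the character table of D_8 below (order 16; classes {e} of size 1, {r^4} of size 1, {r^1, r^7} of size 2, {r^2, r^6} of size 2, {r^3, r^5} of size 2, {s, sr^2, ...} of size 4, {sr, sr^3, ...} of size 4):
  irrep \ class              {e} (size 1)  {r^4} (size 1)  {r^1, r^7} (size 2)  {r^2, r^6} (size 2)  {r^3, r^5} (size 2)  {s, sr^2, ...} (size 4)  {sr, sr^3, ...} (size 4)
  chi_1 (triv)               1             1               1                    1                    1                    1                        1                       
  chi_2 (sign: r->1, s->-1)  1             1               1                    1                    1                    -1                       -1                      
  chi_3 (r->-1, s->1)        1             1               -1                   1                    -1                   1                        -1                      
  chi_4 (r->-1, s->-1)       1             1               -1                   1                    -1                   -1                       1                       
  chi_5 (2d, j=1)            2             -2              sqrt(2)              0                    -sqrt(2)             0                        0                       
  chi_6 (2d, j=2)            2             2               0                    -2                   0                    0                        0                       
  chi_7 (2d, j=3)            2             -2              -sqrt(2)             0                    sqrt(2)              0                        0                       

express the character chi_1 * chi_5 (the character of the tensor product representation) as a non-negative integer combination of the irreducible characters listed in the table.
chi_1 tensor chi_5 = chi_5 (all other irreducibles have multiplicity 0).

Argument: The character of a tensor product is the pointwise product (chi_1 * chi_5)(C) = chi_1(C) * chi_5(C):
  {e}: (1)*(2), {r^4}: (1)*(-2), {r^1, r^7}: (1)*(sqrt(2)), {r^2, r^6}: (1)*(0), {r^3, r^5}: (1)*(-sqrt(2)), {s, sr^2, ...}: (1)*(0), {sr, sr^3, ...}: (1)*(0)
so (chi_1 * chi_5) takes values
  {e} -> 2, {r^4} -> -2, {r^1, r^7} -> sqrt(2), {r^2, r^6} -> 0, {r^3, r^5} -> -sqrt(2), {s, sr^2, ...} -> 0, {sr, sr^3, ...} -> 0.
Now take the inner product of this character with each irreducible chi from the table, <chi_1*chi_5, chi> = (1/16) sum_C |C| (chi_1*chi_5)(C) conj(chi(C)):
  <chi_1*chi_5, chi_1> = (1/16)[1*(2)*conj(1) + 1*(-2)*conj(1) + 2*(sqrt(2))*conj(1) + 2*(0)*conj(1) + 2*(-sqrt(2))*conj(1) + 4*(0)*conj(1) + 4*(0)*conj(1)]
      = (1/16)[(2) + (-2) + (2*sqrt(2)) + (0) + (-2*sqrt(2)) + (0) + (0)] = 0/16 = 0
  <chi_1*chi_5, chi_2> = (1/16)[1*(2)*conj(1) + 1*(-2)*conj(1) + 2*(sqrt(2))*conj(1) + 2*(0)*conj(1) + 2*(-sqrt(2))*conj(1) + 4*(0)*conj(-1) + 4*(0)*conj(-1)]
      = (1/16)[(2) + (-2) + (2*sqrt(2)) + (0) + (-2*sqrt(2)) + (0) + (0)] = 0/16 = 0
  <chi_1*chi_5, chi_3> = (1/16)[1*(2)*conj(1) + 1*(-2)*conj(1) + 2*(sqrt(2))*conj(-1) + 2*(0)*conj(1) + 2*(-sqrt(2))*conj(-1) + 4*(0)*conj(1) + 4*(0)*conj(-1)]
      = (1/16)[(2) + (-2) + (-2*sqrt(2)) + (0) + (2*sqrt(2)) + (0) + (0)] = 0/16 = 0
  <chi_1*chi_5, chi_4> = (1/16)[1*(2)*conj(1) + 1*(-2)*conj(1) + 2*(sqrt(2))*conj(-1) + 2*(0)*conj(1) + 2*(-sqrt(2))*conj(-1) + 4*(0)*conj(-1) + 4*(0)*conj(1)]
      = (1/16)[(2) + (-2) + (-2*sqrt(2)) + (0) + (2*sqrt(2)) + (0) + (0)] = 0/16 = 0
  <chi_1*chi_5, chi_5> = (1/16)[1*(2)*conj(2) + 1*(-2)*conj(-2) + 2*(sqrt(2))*conj(sqrt(2)) + 2*(0)*conj(0) + 2*(-sqrt(2))*conj(-sqrt(2)) + 4*(0)*conj(0) + 4*(0)*conj(0)]
      = (1/16)[(4) + (4) + (4) + (0) + (4) + (0) + (0)] = 16/16 = 1
  <chi_1*chi_5, chi_6> = (1/16)[1*(2)*conj(2) + 1*(-2)*conj(2) + 2*(sqrt(2))*conj(0) + 2*(0)*conj(-2) + 2*(-sqrt(2))*conj(0) + 4*(0)*conj(0) + 4*(0)*conj(0)]
      = (1/16)[(4) + (-4) + (0) + (0) + (0) + (0) + (0)] = 0/16 = 0
  <chi_1*chi_5, chi_7> = (1/16)[1*(2)*conj(2) + 1*(-2)*conj(-2) + 2*(sqrt(2))*conj(-sqrt(2)) + 2*(0)*conj(0) + 2*(-sqrt(2))*conj(sqrt(2)) + 4*(0)*conj(0) + 4*(0)*conj(0)]
      = (1/16)[(4) + (4) + (-4) + (0) + (-4) + (0) + (0)] = 0/16 = 0
Hence the multiplicities are chi_5: 1. Dimension check: dim(chi_1)*dim(chi_5) = 1*2 = 2 and sum (mult * dim) = 1*2 = 2.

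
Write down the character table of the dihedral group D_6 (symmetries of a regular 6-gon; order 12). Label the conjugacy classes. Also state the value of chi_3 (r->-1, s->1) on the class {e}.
Conjugacy classes: {e} of size 1, {r^3} of size 1, {r^1, r^5} of size 2, {r^2, r^4} of size 2, {s, sr^2, ...} of size 3, {sr, sr^3, ...} of size 3.
Character table:
  irrep \ class              {e} (size 1)  {r^3} (size 1)  {r^1, r^5} (size 2)  {r^2, r^4} (size 2)  {s, sr^2, ...} (size 3)  {sr, sr^3, ...} (size 3)
  chi_1 (triv)               1             1               1                    1                    1                        1                       
  chi_2 (sign: r->1, s->-1)  1             1               1                    1                    -1                       -1                      
  chi_3 (r->-1, s->1)        1             -1              -1                   1                    1                        -1                      
  chi_4 (r->-1, s->-1)       1             -1              -1                   1                    -1                       1                       
  chi_5 (2d, j=1)            2             -2              1                    -1                   0                        0                       
  chi_6 (2d, j=2)            2             2               -1                   -1                   0                        0                       

Spot check: chi_3 (r->-1, s->1) on {e} = 1.

Derivation: D_6 has order 2*6 = 12 with 6 conjugacy classes, hence 6 irreducibles. Sum of squared dims 1 + 1 + 1 + 1 + 4 + 4 = 12 = |G|. Linear characters come from the abelianisation; the 2-dimensional irreps have character r^k -> 2*cos(2*pi*j*k/6), reflections -> 0.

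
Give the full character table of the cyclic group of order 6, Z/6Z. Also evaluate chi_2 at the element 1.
Character table of Z/6Z (irreps indexed chi_0,...,chi_5 with chi_k(m) = zeta_6^(k*m), zeta_6 = exp(2*pi*i/6)):
  irrep \ class  {0} (size 1)  {1} (size 1)    {2} (size 1)    {3} (size 1)  {4} (size 1)    {5} (size 1)  
  chi_0          1             1               1               1             1               1             
  chi_1          1             exp(I*pi/3)     exp(2*I*pi/3)   -1            exp(-2*I*pi/3)  exp(-I*pi/3)  
  chi_2          1             exp(2*I*pi/3)   exp(-2*I*pi/3)  1             exp(2*I*pi/3)   exp(-2*I*pi/3)
  chi_3          1             -1              1               -1            1               -1            
  chi_4          1             exp(-2*I*pi/3)  exp(2*I*pi/3)   1             exp(-2*I*pi/3)  exp(2*I*pi/3) 
  chi_5          1             exp(-I*pi/3)    exp(-2*I*pi/3)  -1            exp(2*I*pi/3)   exp(I*pi/3)   

Spot check: chi_2(1) = zeta_6^(2*1) = zeta_6^2 = exp(2*I*pi/3).

Derivation: Z/6Z is abelian, so all 6 irreducible complex representations are 1-dimensional. They are given by chi_k(m) = zeta_6^(k*m) for k = 0,...,5. Row orthogonality: sum_m chi_k(m) conj(chi_l(m)) = 6 * [k = l].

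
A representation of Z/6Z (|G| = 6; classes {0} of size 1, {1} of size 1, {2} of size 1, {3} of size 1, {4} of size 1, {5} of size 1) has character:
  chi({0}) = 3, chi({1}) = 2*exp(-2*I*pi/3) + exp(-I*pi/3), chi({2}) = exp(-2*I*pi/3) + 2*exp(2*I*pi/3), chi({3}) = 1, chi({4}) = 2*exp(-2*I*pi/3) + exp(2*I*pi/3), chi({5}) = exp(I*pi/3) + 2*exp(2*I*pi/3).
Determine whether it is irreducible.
Not irreducible (reducible): <chi, chi> = 5 > 1.

Proof sketch: <chi, chi> = (1/|G|) sum_C |C| * |chi(C)|^2 = (1/6)[1*|3|^2 + 1*|2*exp(-2*I*pi/3) + exp(-I*pi/3)|^2 + 1*|exp(-2*I*pi/3) + 2*exp(2*I*pi/3)|^2 + 1*|1|^2 + 1*|2*exp(-2*I*pi/3) + exp(2*I*pi/3)|^2 + 1*|exp(I*pi/3) + 2*exp(2*I*pi/3)|^2]
  = (1/6)[(9) + (7) + (3) + (1) + (3) + (7)] = 30/6 = 5.
(Exp terms are combined using exp(i*s)*conj(exp(i*t)) = exp(i*(s-t)), and sums of them are collapsed using the identity that for every m > 1 the m distinct m-th roots of unity sum to 0, e.g. 1 + exp(2*I*pi/3) + exp(-2*I*pi/3) = 0.)
A character is irreducible iff <chi, chi> = 1, so this representation is reducible.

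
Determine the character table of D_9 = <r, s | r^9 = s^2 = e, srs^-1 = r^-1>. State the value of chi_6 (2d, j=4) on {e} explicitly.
Conjugacy classes: {e} of size 1, {r^1, r^8} of size 2, {r^2, r^7} of size 2, {r^3, r^6} of size 2, {r^4, r^5} of size 2, {s, sr, ..., sr^8} of size 9.
Character table:
  irrep \ class              {e} (size 1)  {r^1, r^8} (size 2)  {r^2, r^7} (size 2)  {r^3, r^6} (size 2)  {r^4, r^5} (size 2)  {s, sr, ..., sr^8} (size 9)
  chi_1 (triv)               1             1                    1                    1                    1                    1                          
  chi_2 (sign: r->1, s->-1)  1             1                    1                    1                    1                    -1                         
  chi_3 (2d, j=1)            2             2*cos(2*pi/9)        2*cos(4*pi/9)        -1                   -2*cos(pi/9)         0                          
  chi_4 (2d, j=2)            2             2*cos(4*pi/9)        -2*cos(pi/9)         -1                   2*cos(2*pi/9)        0                          
  chi_5 (2d, j=3)            2             -1                   -1                   2                    -1                   0                          
  chi_6 (2d, j=4)            2             -2*cos(pi/9)         2*cos(2*pi/9)        -1                   2*cos(4*pi/9)        0                          

Spot check: chi_6 (2d, j=4) on {e} = 2.

Solution. D_9 has order 2*9 = 18 with 6 conjugacy classes, hence 6 irreducibles. Sum of squared dims 1 + 1 + 4 + 4 + 4 + 4 = 18 = |G|. Linear characters come from the abelianisation; the 2-dimensional irreps have character r^k -> 2*cos(2*pi*j*k/9), reflections -> 0.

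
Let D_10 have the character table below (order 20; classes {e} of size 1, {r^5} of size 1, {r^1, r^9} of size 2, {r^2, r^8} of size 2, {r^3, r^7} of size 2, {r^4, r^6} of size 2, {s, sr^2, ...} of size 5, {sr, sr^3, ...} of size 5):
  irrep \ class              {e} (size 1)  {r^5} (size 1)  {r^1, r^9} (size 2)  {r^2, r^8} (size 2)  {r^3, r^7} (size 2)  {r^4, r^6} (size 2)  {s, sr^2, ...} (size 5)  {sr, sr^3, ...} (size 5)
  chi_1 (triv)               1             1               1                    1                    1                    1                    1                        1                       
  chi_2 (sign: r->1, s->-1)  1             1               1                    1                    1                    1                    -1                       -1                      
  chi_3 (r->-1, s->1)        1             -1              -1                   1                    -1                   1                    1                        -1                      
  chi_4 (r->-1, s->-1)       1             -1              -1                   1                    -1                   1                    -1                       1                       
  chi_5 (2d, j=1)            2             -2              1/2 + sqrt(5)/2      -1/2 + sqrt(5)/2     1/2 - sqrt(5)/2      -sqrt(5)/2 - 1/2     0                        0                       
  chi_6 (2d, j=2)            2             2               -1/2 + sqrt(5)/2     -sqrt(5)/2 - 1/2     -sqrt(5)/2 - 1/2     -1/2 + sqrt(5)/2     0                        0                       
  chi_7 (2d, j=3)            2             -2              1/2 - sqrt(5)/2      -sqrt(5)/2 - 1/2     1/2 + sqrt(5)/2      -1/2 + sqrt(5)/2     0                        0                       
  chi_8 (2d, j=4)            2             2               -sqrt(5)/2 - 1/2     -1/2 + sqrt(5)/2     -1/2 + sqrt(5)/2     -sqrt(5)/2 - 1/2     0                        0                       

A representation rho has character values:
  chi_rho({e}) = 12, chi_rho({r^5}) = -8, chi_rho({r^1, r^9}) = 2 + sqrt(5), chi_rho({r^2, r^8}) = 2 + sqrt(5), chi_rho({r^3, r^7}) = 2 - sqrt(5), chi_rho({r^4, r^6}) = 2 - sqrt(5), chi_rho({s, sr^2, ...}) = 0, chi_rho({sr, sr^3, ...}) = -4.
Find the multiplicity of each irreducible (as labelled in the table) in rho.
Multiplicities: chi_1: 0, chi_2: 2, chi_3: 2, chi_4: 0, chi_5: 3, chi_6: 0, chi_7: 1, chi_8: 0.

Explanation: Use <chi_rho, chi> = (1/|G|) sum_C |C| * chi_rho(C) * conj(chi(C)) with |G| = 20 for each irreducible chi in the table:
  <chi_rho, chi_1> = (1/20)[1*(12)*conj(1) + 1*(-8)*conj(1) + 2*(2 + sqrt(5))*conj(1) + 2*(2 + sqrt(5))*conj(1) + 2*(2 - sqrt(5))*conj(1) + 2*(2 - sqrt(5))*conj(1) + 5*(0)*conj(1) + 5*(-4)*conj(1)]
      = (1/20)[(12) + (-8) + (4 + 2*sqrt(5)) + (4 + 2*sqrt(5)) + (4 - 2*sqrt(5)) + (4 - 2*sqrt(5)) + (0) + (-20)] = 0/20 = 0
  <chi_rho, chi_2> = (1/20)[1*(12)*conj(1) + 1*(-8)*conj(1) + 2*(2 + sqrt(5))*conj(1) + 2*(2 + sqrt(5))*conj(1) + 2*(2 - sqrt(5))*conj(1) + 2*(2 - sqrt(5))*conj(1) + 5*(0)*conj(-1) + 5*(-4)*conj(-1)]
      = (1/20)[(12) + (-8) + (4 + 2*sqrt(5)) + (4 + 2*sqrt(5)) + (4 - 2*sqrt(5)) + (4 - 2*sqrt(5)) + (0) + (20)] = 40/20 = 2
  <chi_rho, chi_3> = (1/20)[1*(12)*conj(1) + 1*(-8)*conj(-1) + 2*(2 + sqrt(5))*conj(-1) + 2*(2 + sqrt(5))*conj(1) + 2*(2 - sqrt(5))*conj(-1) + 2*(2 - sqrt(5))*conj(1) + 5*(0)*conj(1) + 5*(-4)*conj(-1)]
      = (1/20)[(12) + (8) + (-2*sqrt(5) - 4) + (4 + 2*sqrt(5)) + (-4 + 2*sqrt(5)) + (4 - 2*sqrt(5)) + (0) + (20)] = 40/20 = 2
  <chi_rho, chi_4> = (1/20)[1*(12)*conj(1) + 1*(-8)*conj(-1) + 2*(2 + sqrt(5))*conj(-1) + 2*(2 + sqrt(5))*conj(1) + 2*(2 - sqrt(5))*conj(-1) + 2*(2 - sqrt(5))*conj(1) + 5*(0)*conj(-1) + 5*(-4)*conj(1)]
      = (1/20)[(12) + (8) + (-2*sqrt(5) - 4) + (4 + 2*sqrt(5)) + (-4 + 2*sqrt(5)) + (4 - 2*sqrt(5)) + (0) + (-20)] = 0/20 = 0
  <chi_rho, chi_5> = (1/20)[1*(12)*conj(2) + 1*(-8)*conj(-2) + 2*(2 + sqrt(5))*conj(1/2 + sqrt(5)/2) + 2*(2 + sqrt(5))*conj(-1/2 + sqrt(5)/2) + 2*(2 - sqrt(5))*conj(1/2 - sqrt(5)/2) + 2*(2 - sqrt(5))*conj(-sqrt(5)/2 - 1/2) + 5*(0)*conj(0) + 5*(-4)*conj(0)]
      = (1/20)[(24) + (16) + (3*sqrt(5) + 7) + (sqrt(5) + 3) + (7 - 3*sqrt(5)) + (3 - sqrt(5)) + (0) + (0)] = 60/20 = 3
  <chi_rho, chi_6> = (1/20)[1*(12)*conj(2) + 1*(-8)*conj(2) + 2*(2 + sqrt(5))*conj(-1/2 + sqrt(5)/2) + 2*(2 + sqrt(5))*conj(-sqrt(5)/2 - 1/2) + 2*(2 - sqrt(5))*conj(-sqrt(5)/2 - 1/2) + 2*(2 - sqrt(5))*conj(-1/2 + sqrt(5)/2) + 5*(0)*conj(0) + 5*(-4)*conj(0)]
      = (1/20)[(24) + (-16) + (sqrt(5) + 3) + (-7 - 3*sqrt(5)) + (3 - sqrt(5)) + (-7 + 3*sqrt(5)) + (0) + (0)] = 0/20 = 0
  <chi_rho, chi_7> = (1/20)[1*(12)*conj(2) + 1*(-8)*conj(-2) + 2*(2 + sqrt(5))*conj(1/2 - sqrt(5)/2) + 2*(2 + sqrt(5))*conj(-sqrt(5)/2 - 1/2) + 2*(2 - sqrt(5))*conj(1/2 + sqrt(5)/2) + 2*(2 - sqrt(5))*conj(-1/2 + sqrt(5)/2) + 5*(0)*conj(0) + 5*(-4)*conj(0)]
      = (1/20)[(24) + (16) + (-3 - sqrt(5)) + (-7 - 3*sqrt(5)) + (-3 + sqrt(5)) + (-7 + 3*sqrt(5)) + (0) + (0)] = 20/20 = 1
  <chi_rho, chi_8> = (1/20)[1*(12)*conj(2) + 1*(-8)*conj(2) + 2*(2 + sqrt(5))*conj(-sqrt(5)/2 - 1/2) + 2*(2 + sqrt(5))*conj(-1/2 + sqrt(5)/2) + 2*(2 - sqrt(5))*conj(-1/2 + sqrt(5)/2) + 2*(2 - sqrt(5))*conj(-sqrt(5)/2 - 1/2) + 5*(0)*conj(0) + 5*(-4)*conj(0)]
      = (1/20)[(24) + (-16) + (-7 - 3*sqrt(5)) + (sqrt(5) + 3) + (-7 + 3*sqrt(5)) + (3 - sqrt(5)) + (0) + (0)] = 0/20 = 0
Dimension check: dim(rho) = sum (mult * dim) = 0*1 + 2*1 + 2*1 + 0*1 + 3*2 + 0*2 + 1*2 + 0*2 = 12 = chi_rho(e) = 12.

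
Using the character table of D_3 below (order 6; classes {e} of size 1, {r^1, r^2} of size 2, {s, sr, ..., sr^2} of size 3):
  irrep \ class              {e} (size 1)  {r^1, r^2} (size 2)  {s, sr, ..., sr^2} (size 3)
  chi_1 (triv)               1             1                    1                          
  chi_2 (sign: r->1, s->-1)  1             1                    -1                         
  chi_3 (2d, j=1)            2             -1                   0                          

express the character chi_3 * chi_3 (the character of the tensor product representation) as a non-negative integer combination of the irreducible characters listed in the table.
chi_3 tensor chi_3 = chi_1 + chi_2 + chi_3 (all other irreducibles have multiplicity 0).

Details: The character of a tensor product is the pointwise product (chi_3 * chi_3)(C) = chi_3(C) * chi_3(C):
  {e}: (2)*(2), {r^1, r^2}: (-1)*(-1), {s, sr, ..., sr^2}: (0)*(0)
so (chi_3 * chi_3) takes values
  {e} -> 4, {r^1, r^2} -> 1, {s, sr, ..., sr^2} -> 0.
Now take the inner product of this character with each irreducible chi from the table, <chi_3*chi_3, chi> = (1/6) sum_C |C| (chi_3*chi_3)(C) conj(chi(C)):
  <chi_3*chi_3, chi_1> = (1/6)[1*(4)*conj(1) + 2*(1)*conj(1) + 3*(0)*conj(1)]
      = (1/6)[(4) + (2) + (0)] = 6/6 = 1
  <chi_3*chi_3, chi_2> = (1/6)[1*(4)*conj(1) + 2*(1)*conj(1) + 3*(0)*conj(-1)]
      = (1/6)[(4) + (2) + (0)] = 6/6 = 1
  <chi_3*chi_3, chi_3> = (1/6)[1*(4)*conj(2) + 2*(1)*conj(-1) + 3*(0)*conj(0)]
      = (1/6)[(8) + (-2) + (0)] = 6/6 = 1
Hence the multiplicities are chi_1: 1, chi_2: 1, chi_3: 1. Dimension check: dim(chi_3)*dim(chi_3) = 2*2 = 4 and sum (mult * dim) = 1*1 + 1*1 + 1*2 = 4.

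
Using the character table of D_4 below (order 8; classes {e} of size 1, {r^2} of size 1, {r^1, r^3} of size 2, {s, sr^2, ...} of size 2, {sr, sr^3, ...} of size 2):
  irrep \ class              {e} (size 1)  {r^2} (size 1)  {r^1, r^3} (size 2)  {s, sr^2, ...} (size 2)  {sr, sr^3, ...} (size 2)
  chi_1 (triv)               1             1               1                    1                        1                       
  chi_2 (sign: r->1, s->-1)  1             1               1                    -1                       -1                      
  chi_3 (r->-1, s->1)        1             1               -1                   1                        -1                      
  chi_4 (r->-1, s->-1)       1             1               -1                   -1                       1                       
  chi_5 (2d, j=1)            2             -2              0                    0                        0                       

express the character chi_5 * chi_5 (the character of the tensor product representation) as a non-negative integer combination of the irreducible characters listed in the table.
chi_5 tensor chi_5 = chi_1 + chi_2 + chi_3 + chi_4 (all other irreducibles have multiplicity 0).

Justification: The character of a tensor product is the pointwise product (chi_5 * chi_5)(C) = chi_5(C) * chi_5(C):
  {e}: (2)*(2), {r^2}: (-2)*(-2), {r^1, r^3}: (0)*(0), {s, sr^2, ...}: (0)*(0), {sr, sr^3, ...}: (0)*(0)
so (chi_5 * chi_5) takes values
  {e} -> 4, {r^2} -> 4, {r^1, r^3} -> 0, {s, sr^2, ...} -> 0, {sr, sr^3, ...} -> 0.
Now take the inner product of this character with each irreducible chi from the table, <chi_5*chi_5, chi> = (1/8) sum_C |C| (chi_5*chi_5)(C) conj(chi(C)):
  <chi_5*chi_5, chi_1> = (1/8)[1*(4)*conj(1) + 1*(4)*conj(1) + 2*(0)*conj(1) + 2*(0)*conj(1) + 2*(0)*conj(1)]
      = (1/8)[(4) + (4) + (0) + (0) + (0)] = 8/8 = 1
  <chi_5*chi_5, chi_2> = (1/8)[1*(4)*conj(1) + 1*(4)*conj(1) + 2*(0)*conj(1) + 2*(0)*conj(-1) + 2*(0)*conj(-1)]
      = (1/8)[(4) + (4) + (0) + (0) + (0)] = 8/8 = 1
  <chi_5*chi_5, chi_3> = (1/8)[1*(4)*conj(1) + 1*(4)*conj(1) + 2*(0)*conj(-1) + 2*(0)*conj(1) + 2*(0)*conj(-1)]
      = (1/8)[(4) + (4) + (0) + (0) + (0)] = 8/8 = 1
  <chi_5*chi_5, chi_4> = (1/8)[1*(4)*conj(1) + 1*(4)*conj(1) + 2*(0)*conj(-1) + 2*(0)*conj(-1) + 2*(0)*conj(1)]
      = (1/8)[(4) + (4) + (0) + (0) + (0)] = 8/8 = 1
  <chi_5*chi_5, chi_5> = (1/8)[1*(4)*conj(2) + 1*(4)*conj(-2) + 2*(0)*conj(0) + 2*(0)*conj(0) + 2*(0)*conj(0)]
      = (1/8)[(8) + (-8) + (0) + (0) + (0)] = 0/8 = 0
Hence the multiplicities are chi_1: 1, chi_2: 1, chi_3: 1, chi_4: 1. Dimension check: dim(chi_5)*dim(chi_5) = 2*2 = 4 and sum (mult * dim) = 1*1 + 1*1 + 1*1 + 1*1 = 4.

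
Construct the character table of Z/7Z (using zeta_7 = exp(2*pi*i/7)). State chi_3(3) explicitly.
Character table of Z/7Z (irreps indexed chi_0,...,chi_6 with chi_k(m) = zeta_7^(k*m), zeta_7 = exp(2*pi*i/7)):
  irrep \ class  {0} (size 1)  {1} (size 1)    {2} (size 1)    {3} (size 1)    {4} (size 1)    {5} (size 1)    {6} (size 1)  
  chi_0          1             1               1               1               1               1               1             
  chi_1          1             exp(2*I*pi/7)   exp(4*I*pi/7)   exp(6*I*pi/7)   exp(-6*I*pi/7)  exp(-4*I*pi/7)  exp(-2*I*pi/7)
  chi_2          1             exp(4*I*pi/7)   exp(-6*I*pi/7)  exp(-2*I*pi/7)  exp(2*I*pi/7)   exp(6*I*pi/7)   exp(-4*I*pi/7)
  chi_3          1             exp(6*I*pi/7)   exp(-2*I*pi/7)  exp(4*I*pi/7)   exp(-4*I*pi/7)  exp(2*I*pi/7)   exp(-6*I*pi/7)
  chi_4          1             exp(-6*I*pi/7)  exp(2*I*pi/7)   exp(-4*I*pi/7)  exp(4*I*pi/7)   exp(-2*I*pi/7)  exp(6*I*pi/7) 
  chi_5          1             exp(-4*I*pi/7)  exp(6*I*pi/7)   exp(2*I*pi/7)   exp(-2*I*pi/7)  exp(-6*I*pi/7)  exp(4*I*pi/7) 
  chi_6          1             exp(-2*I*pi/7)  exp(-4*I*pi/7)  exp(-6*I*pi/7)  exp(6*I*pi/7)   exp(4*I*pi/7)   exp(2*I*pi/7) 

Spot check: chi_3(3) = zeta_7^(3*3) = zeta_7^9 = exp(4*I*pi/7).

Reasoning: Z/7Z is abelian, so all 7 irreducible complex representations are 1-dimensional. They are given by chi_k(m) = zeta_7^(k*m) for k = 0,...,6. Row orthogonality: sum_m chi_k(m) conj(chi_l(m)) = 7 * [k = l].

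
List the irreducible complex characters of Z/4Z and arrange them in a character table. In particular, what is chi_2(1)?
Character table of Z/4Z (irreps indexed chi_0,...,chi_3 with chi_k(m) = zeta_4^(k*m), zeta_4 = exp(2*pi*i/4)):
  irrep \ class  {0} (size 1)  {1} (size 1)  {2} (size 1)  {3} (size 1)
  chi_0          1             1             1             1           
  chi_1          1             I             -1            -I          
  chi_2          1             -1            1             -1          
  chi_3          1             -I            -1            I           

Spot check: chi_2(1) = zeta_4^(2*1) = zeta_4^2 = -1.

Derivation: Z/4Z is abelian, so all 4 irreducible complex representations are 1-dimensional. They are given by chi_k(m) = zeta_4^(k*m) for k = 0,...,3. Row orthogonality: sum_m chi_k(m) conj(chi_l(m)) = 4 * [k = l].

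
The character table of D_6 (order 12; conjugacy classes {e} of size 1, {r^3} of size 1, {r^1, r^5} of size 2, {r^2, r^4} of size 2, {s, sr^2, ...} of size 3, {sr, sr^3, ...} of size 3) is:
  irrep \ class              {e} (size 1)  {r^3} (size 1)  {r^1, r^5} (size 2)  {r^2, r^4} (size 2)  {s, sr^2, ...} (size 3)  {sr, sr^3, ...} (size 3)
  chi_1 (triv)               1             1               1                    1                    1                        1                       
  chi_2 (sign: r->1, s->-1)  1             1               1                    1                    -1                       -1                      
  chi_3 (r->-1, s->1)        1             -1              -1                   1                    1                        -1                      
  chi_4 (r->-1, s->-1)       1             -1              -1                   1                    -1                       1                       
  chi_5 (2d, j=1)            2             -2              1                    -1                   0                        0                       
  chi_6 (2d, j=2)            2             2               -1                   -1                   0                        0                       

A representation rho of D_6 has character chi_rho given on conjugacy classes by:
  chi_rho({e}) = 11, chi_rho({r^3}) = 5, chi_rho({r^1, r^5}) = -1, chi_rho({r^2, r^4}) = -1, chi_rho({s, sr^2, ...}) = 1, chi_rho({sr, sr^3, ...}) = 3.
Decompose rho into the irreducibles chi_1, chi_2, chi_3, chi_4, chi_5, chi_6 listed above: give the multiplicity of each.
Multiplicities: chi_1: 2, chi_2: 0, chi_3: 0, chi_4: 1, chi_5: 1, chi_6: 3.

Proof sketch: Use <chi_rho, chi> = (1/|G|) sum_C |C| * chi_rho(C) * conj(chi(C)) with |G| = 12 for each irreducible chi in the table:
  <chi_rho, chi_1> = (1/12)[1*(11)*conj(1) + 1*(5)*conj(1) + 2*(-1)*conj(1) + 2*(-1)*conj(1) + 3*(1)*conj(1) + 3*(3)*conj(1)]
      = (1/12)[(11) + (5) + (-2) + (-2) + (3) + (9)] = 24/12 = 2
  <chi_rho, chi_2> = (1/12)[1*(11)*conj(1) + 1*(5)*conj(1) + 2*(-1)*conj(1) + 2*(-1)*conj(1) + 3*(1)*conj(-1) + 3*(3)*conj(-1)]
      = (1/12)[(11) + (5) + (-2) + (-2) + (-3) + (-9)] = 0/12 = 0
  <chi_rho, chi_3> = (1/12)[1*(11)*conj(1) + 1*(5)*conj(-1) + 2*(-1)*conj(-1) + 2*(-1)*conj(1) + 3*(1)*conj(1) + 3*(3)*conj(-1)]
      = (1/12)[(11) + (-5) + (2) + (-2) + (3) + (-9)] = 0/12 = 0
  <chi_rho, chi_4> = (1/12)[1*(11)*conj(1) + 1*(5)*conj(-1) + 2*(-1)*conj(-1) + 2*(-1)*conj(1) + 3*(1)*conj(-1) + 3*(3)*conj(1)]
      = (1/12)[(11) + (-5) + (2) + (-2) + (-3) + (9)] = 12/12 = 1
  <chi_rho, chi_5> = (1/12)[1*(11)*conj(2) + 1*(5)*conj(-2) + 2*(-1)*conj(1) + 2*(-1)*conj(-1) + 3*(1)*conj(0) + 3*(3)*conj(0)]
      = (1/12)[(22) + (-10) + (-2) + (2) + (0) + (0)] = 12/12 = 1
  <chi_rho, chi_6> = (1/12)[1*(11)*conj(2) + 1*(5)*conj(2) + 2*(-1)*conj(-1) + 2*(-1)*conj(-1) + 3*(1)*conj(0) + 3*(3)*conj(0)]
      = (1/12)[(22) + (10) + (2) + (2) + (0) + (0)] = 36/12 = 3
Dimension check: dim(rho) = sum (mult * dim) = 2*1 + 0*1 + 0*1 + 1*1 + 1*2 + 3*2 = 11 = chi_rho(e) = 11.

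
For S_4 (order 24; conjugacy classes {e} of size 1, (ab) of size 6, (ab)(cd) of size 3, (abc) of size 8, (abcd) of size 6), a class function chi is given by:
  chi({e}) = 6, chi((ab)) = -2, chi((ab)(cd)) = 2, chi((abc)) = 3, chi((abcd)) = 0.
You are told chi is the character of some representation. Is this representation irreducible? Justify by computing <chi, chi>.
Not irreducible (reducible): <chi, chi> = 6 > 1.

Argument: <chi, chi> = (1/|G|) sum_C |C| * |chi(C)|^2 = (1/24)[1*|6|^2 + 6*|-2|^2 + 3*|2|^2 + 8*|3|^2 + 6*|0|^2]
  = (1/24)[(36) + (24) + (12) + (72) + (0)] = 144/24 = 6.
A character is irreducible iff <chi, chi> = 1, so this representation is reducible.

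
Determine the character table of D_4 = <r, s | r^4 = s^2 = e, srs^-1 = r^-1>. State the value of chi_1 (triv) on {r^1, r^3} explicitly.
Conjugacy classes: {e} of size 1, {r^2} of size 1, {r^1, r^3} of size 2, {s, sr^2, ...} of size 2, {sr, sr^3, ...} of size 2.
Character table:
  irrep \ class              {e} (size 1)  {r^2} (size 1)  {r^1, r^3} (size 2)  {s, sr^2, ...} (size 2)  {sr, sr^3, ...} (size 2)
  chi_1 (triv)               1             1               1                    1                        1                       
  chi_2 (sign: r->1, s->-1)  1             1               1                    -1                       -1                      
  chi_3 (r->-1, s->1)        1             1               -1                   1                        -1                      
  chi_4 (r->-1, s->-1)       1             1               -1                   -1                       1                       
  chi_5 (2d, j=1)            2             -2              0                    0                        0                       

Spot check: chi_1 (triv) on {r^1, r^3} = 1.

Working: D_4 has order 2*4 = 8 with 5 conjugacy classes, hence 5 irreducibles. Sum of squared dims 1 + 1 + 1 + 1 + 4 = 8 = |G|. Linear characters come from the abelianisation; the 2-dimensional irreps have character r^k -> 2*cos(2*pi*j*k/4), reflections -> 0.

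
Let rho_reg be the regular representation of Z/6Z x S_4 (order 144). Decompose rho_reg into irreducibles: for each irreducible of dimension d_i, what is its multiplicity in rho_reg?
Each irreducible V_i of dimension d_i appears with multiplicity d_i, i.e. rho_reg = (direct sum over all irreducibles V_i) d_i V_i. The irreducible dimensions for Z/6Z x S_4 are 1, 1, 1, 1, 1, 1, 1, 1, 1, 1, 1, 1, 2, 2, 2, 2, 2, 2, 3, 3, 3, 3, 3, 3, 3, 3, 3, 3, 3, 3: 12 irreducibles of dimension 1, each with multiplicity 1; 6 irreducibles of dimension 2, each with multiplicity 2; 12 irreducibles of dimension 3, each with multiplicity 3. Total dimension 12*1*1 + 6*2*2 + 12*3*3 = 144 = |G|.

Working: General theorem: in the regular representation of a finite group G, each irreducible appears with multiplicity equal to its dimension. Check: dim(rho_reg) = sum d_i^2 = 1 + 1 + 1 + 1 + 1 + 1 + 1 + 1 + 1 + 1 + 1 + 1 + 4 + 4 + 4 + 4 + 4 + 4 + 9 + 9 + 9 + 9 + 9 + 9 + 9 + 9 + 9 + 9 + 9 + 9 = 144 = |G|.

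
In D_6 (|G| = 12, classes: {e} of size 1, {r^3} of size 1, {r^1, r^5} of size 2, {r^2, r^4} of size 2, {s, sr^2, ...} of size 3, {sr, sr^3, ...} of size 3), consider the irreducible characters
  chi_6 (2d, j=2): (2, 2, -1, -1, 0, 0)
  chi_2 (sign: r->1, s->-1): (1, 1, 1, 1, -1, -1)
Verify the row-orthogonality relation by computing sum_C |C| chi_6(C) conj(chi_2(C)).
Sum = 0; so <chi_6, chi_2> = 0 (distinct irreducibles are orthogonal).

Proof sketch: Compute term by term over conjugacy classes (|C| * chi_6(C) * conj(chi_2(C))):
  1*(2)*conj(1) + 1*(2)*conj(1) + 2*(-1)*conj(1) + 2*(-1)*conj(1) + 3*(0)*conj(-1) + 3*(0)*conj(-1)
  = (2) + (2) + (-2) + (-2) + (0) + (0)
  = 0.
Dividing by |G| = 12 gives 0/12 = 0, matching the row-orthogonality relation <chi_6, chi_2> = [chi_6 = chi_2].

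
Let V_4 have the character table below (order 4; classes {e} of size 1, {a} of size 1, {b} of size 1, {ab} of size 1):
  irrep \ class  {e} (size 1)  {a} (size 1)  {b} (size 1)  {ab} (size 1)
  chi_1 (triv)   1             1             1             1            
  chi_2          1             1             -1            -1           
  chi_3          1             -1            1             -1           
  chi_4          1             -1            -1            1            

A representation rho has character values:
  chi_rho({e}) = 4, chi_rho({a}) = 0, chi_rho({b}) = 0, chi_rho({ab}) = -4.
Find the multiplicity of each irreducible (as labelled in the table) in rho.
Multiplicities: chi_1: 0, chi_2: 2, chi_3: 2, chi_4: 0.

Working: Use <chi_rho, chi> = (1/|G|) sum_C |C| * chi_rho(C) * conj(chi(C)) with |G| = 4 for each irreducible chi in the table:
  <chi_rho, chi_1> = (1/4)[1*(4)*conj(1) + 1*(0)*conj(1) + 1*(0)*conj(1) + 1*(-4)*conj(1)]
      = (1/4)[(4) + (0) + (0) + (-4)] = 0/4 = 0
  <chi_rho, chi_2> = (1/4)[1*(4)*conj(1) + 1*(0)*conj(1) + 1*(0)*conj(-1) + 1*(-4)*conj(-1)]
      = (1/4)[(4) + (0) + (0) + (4)] = 8/4 = 2
  <chi_rho, chi_3> = (1/4)[1*(4)*conj(1) + 1*(0)*conj(-1) + 1*(0)*conj(1) + 1*(-4)*conj(-1)]
      = (1/4)[(4) + (0) + (0) + (4)] = 8/4 = 2
  <chi_rho, chi_4> = (1/4)[1*(4)*conj(1) + 1*(0)*conj(-1) + 1*(0)*conj(-1) + 1*(-4)*conj(1)]
      = (1/4)[(4) + (0) + (0) + (-4)] = 0/4 = 0
Dimension check: dim(rho) = sum (mult * dim) = 0*1 + 2*1 + 2*1 + 0*1 = 4 = chi_rho(e) = 4.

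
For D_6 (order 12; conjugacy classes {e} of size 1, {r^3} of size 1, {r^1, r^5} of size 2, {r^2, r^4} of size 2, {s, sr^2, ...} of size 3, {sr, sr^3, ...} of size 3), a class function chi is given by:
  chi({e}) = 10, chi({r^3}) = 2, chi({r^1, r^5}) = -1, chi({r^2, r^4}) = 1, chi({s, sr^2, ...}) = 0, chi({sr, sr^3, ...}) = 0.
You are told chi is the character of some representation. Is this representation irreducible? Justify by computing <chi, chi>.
Not irreducible (reducible): <chi, chi> = 9 > 1.

Argument: <chi, chi> = (1/|G|) sum_C |C| * |chi(C)|^2 = (1/12)[1*|10|^2 + 1*|2|^2 + 2*|-1|^2 + 2*|1|^2 + 3*|0|^2 + 3*|0|^2]
  = (1/12)[(100) + (4) + (2) + (2) + (0) + (0)] = 108/12 = 9.
A character is irreducible iff <chi, chi> = 1, so this representation is reducible.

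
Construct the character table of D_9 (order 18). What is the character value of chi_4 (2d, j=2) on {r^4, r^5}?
Conjugacy classes: {e} of size 1, {r^1, r^8} of size 2, {r^2, r^7} of size 2, {r^3, r^6} of size 2, {r^4, r^5} of size 2, {s, sr, ..., sr^8} of size 9.
Character table:
  irrep \ class              {e} (size 1)  {r^1, r^8} (size 2)  {r^2, r^7} (size 2)  {r^3, r^6} (size 2)  {r^4, r^5} (size 2)  {s, sr, ..., sr^8} (size 9)
  chi_1 (triv)               1             1                    1                    1                    1                    1                          
  chi_2 (sign: r->1, s->-1)  1             1                    1                    1                    1                    -1                         
  chi_3 (2d, j=1)            2             2*cos(2*pi/9)        2*cos(4*pi/9)        -1                   -2*cos(pi/9)         0                          
  chi_4 (2d, j=2)            2             2*cos(4*pi/9)        -2*cos(pi/9)         -1                   2*cos(2*pi/9)        0                          
  chi_5 (2d, j=3)            2             -1                   -1                   2                    -1                   0                          
  chi_6 (2d, j=4)            2             -2*cos(pi/9)         2*cos(2*pi/9)        -1                   2*cos(4*pi/9)        0                          

Spot check: chi_4 (2d, j=2) on {r^4, r^5} = 2*cos(2*pi/9).

Working: D_9 has order 2*9 = 18 with 6 conjugacy classes, hence 6 irreducibles. Sum of squared dims 1 + 1 + 4 + 4 + 4 + 4 = 18 = |G|. Linear characters come from the abelianisation; the 2-dimensional irreps have character r^k -> 2*cos(2*pi*j*k/9), reflections -> 0.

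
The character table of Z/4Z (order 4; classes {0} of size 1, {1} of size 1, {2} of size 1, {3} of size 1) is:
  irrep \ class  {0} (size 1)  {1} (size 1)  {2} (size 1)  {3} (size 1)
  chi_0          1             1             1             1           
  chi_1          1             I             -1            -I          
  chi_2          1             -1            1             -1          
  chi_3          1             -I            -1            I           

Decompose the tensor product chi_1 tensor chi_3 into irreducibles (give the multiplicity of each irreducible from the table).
chi_1 tensor chi_3 = chi_0 (all other irreducibles have multiplicity 0).

Proof sketch: The character of a tensor product is the pointwise product (chi_1 * chi_3)(C) = chi_1(C) * chi_3(C):
  {0}: (1)*(1), {1}: (I)*(-I), {2}: (-1)*(-1), {3}: (-I)*(I)
so (chi_1 * chi_3) takes values
  {0} -> 1, {1} -> 1, {2} -> 1, {3} -> 1.
Now take the inner product of this character with each irreducible chi from the table, <chi_1*chi_3, chi> = (1/4) sum_C |C| (chi_1*chi_3)(C) conj(chi(C)):
  <chi_1*chi_3, chi_0> = (1/4)[1*(1)*conj(1) + 1*(1)*conj(1) + 1*(1)*conj(1) + 1*(1)*conj(1)]
      = (1/4)[(1) + (1) + (1) + (1)] = 4/4 = 1
  <chi_1*chi_3, chi_1> = (1/4)[1*(1)*conj(1) + 1*(1)*conj(I) + 1*(1)*conj(-1) + 1*(1)*conj(-I)]
      = (1/4)[(1) + (-I) + (-1) + (I)] = 0/4 = 0
  <chi_1*chi_3, chi_2> = (1/4)[1*(1)*conj(1) + 1*(1)*conj(-1) + 1*(1)*conj(1) + 1*(1)*conj(-1)]
      = (1/4)[(1) + (-1) + (1) + (-1)] = 0/4 = 0
  <chi_1*chi_3, chi_3> = (1/4)[1*(1)*conj(1) + 1*(1)*conj(-I) + 1*(1)*conj(-1) + 1*(1)*conj(I)]
      = (1/4)[(1) + (I) + (-1) + (-I)] = 0/4 = 0
(Exp terms are combined using exp(i*s)*conj(exp(i*t)) = exp(i*(s-t)), and sums of them are collapsed using the identity that for every m > 1 the m distinct m-th roots of unity sum to 0, e.g. 1 + exp(2*I*pi/3) + exp(-2*I*pi/3) = 0.)
Hence the multiplicities are chi_0: 1. Dimension check: dim(chi_1)*dim(chi_3) = 1*1 = 1 and sum (mult * dim) = 1*1 = 1.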